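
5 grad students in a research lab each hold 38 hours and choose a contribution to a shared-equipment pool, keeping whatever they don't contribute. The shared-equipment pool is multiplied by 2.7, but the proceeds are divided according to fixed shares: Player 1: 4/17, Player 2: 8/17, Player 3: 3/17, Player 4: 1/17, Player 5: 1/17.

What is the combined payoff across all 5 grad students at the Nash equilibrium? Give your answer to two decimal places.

254.60 hours

Player j's private return per contributed unit is 2.7 × (j's share). Contributing is weakly dominant for j when that share is at least 1/2.7 = 0.3704, and contributing 0 is dominant otherwise.
Player 2 alone (share 8/17) is above the threshold, contributing 38; the remaining 4 contribute 0. Total contributed: 38.
The shared-equipment pool pays out 2.7 × 38 = 102.60 in total (split across the unequal shares, but the aggregate is all that matters for the group sum).
The 4 free-riders keep 38 each, adding 152. Group total = 152 + 102.60 = 254.60.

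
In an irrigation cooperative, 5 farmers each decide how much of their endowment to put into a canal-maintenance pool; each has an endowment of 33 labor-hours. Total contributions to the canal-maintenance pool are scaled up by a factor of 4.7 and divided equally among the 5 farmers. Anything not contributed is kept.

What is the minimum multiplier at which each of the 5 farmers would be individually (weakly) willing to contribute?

5

A contributed unit returns (multiplier)/5 to its contributor.
This reaches 1 exactly when the multiplier is 5.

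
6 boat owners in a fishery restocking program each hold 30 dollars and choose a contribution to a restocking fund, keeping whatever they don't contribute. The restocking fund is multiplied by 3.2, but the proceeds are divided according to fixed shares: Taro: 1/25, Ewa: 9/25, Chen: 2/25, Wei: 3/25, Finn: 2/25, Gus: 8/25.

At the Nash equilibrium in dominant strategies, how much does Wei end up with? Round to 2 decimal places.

Each unit j contributes comes back to j as 3.2 × (j's share), so j prefers to contribute only if that share exceeds 1/3.2 = 0.3125; otherwise keeping the unit dominates.
Ewa and Gus are above the threshold, contributing 30 each; the remaining 4 contribute 0. Total contributed: 60.
Wei keeps 30 and receives 3.2 × 60 × 3/25 = 23.04 from the restocking fund, for a payoff of 53.04.

53.04 dollars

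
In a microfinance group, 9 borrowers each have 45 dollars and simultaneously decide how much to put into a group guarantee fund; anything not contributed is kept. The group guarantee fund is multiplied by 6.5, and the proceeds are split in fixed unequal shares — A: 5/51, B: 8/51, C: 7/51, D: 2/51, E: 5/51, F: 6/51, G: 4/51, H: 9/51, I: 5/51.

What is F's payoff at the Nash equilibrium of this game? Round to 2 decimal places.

Player j's private return per contributed unit is 6.5 × (j's share). Contributing is weakly dominant for j when that share is at least 1/6.5 = 0.1538, and contributing 0 is dominant otherwise.
The shares above 0.1538 belong to B and H, contributing 45 each; the remaining 7 contribute 0. Total contributed: 90.
F keeps 45 and receives 6.5 × 90 × 6/51 = 68.82 from the group guarantee fund, for a payoff of 113.82.

113.82 dollars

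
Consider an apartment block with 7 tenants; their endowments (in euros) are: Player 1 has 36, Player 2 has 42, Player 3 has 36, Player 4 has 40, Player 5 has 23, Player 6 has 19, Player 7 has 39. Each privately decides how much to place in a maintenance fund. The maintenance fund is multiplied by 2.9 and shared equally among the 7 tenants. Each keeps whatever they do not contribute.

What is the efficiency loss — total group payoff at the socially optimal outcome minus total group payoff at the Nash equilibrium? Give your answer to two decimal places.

446.50 euros

The private return per contributed unit is 2.9/7 = 0.4143 < 1 for every player regardless of endowment, so the Nash equilibrium is zero contribution and the group total is Σ E_j = 36 + 42 + 36 + 40 + 23 + 19 + 39 = 235.
Each contributed unit returns 2.900 to the group, so the social optimum is full contribution by everyone: group total = 2.900 × 235 = 681.50.
Efficiency loss = (2.900 − 1) × 235 = 446.50.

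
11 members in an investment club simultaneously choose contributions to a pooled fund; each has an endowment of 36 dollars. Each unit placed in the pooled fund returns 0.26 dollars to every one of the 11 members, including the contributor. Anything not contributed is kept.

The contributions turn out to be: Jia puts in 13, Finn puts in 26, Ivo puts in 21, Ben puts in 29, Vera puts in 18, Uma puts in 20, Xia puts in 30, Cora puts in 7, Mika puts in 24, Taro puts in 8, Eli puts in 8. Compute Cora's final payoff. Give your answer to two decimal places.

82.04 dollars

Total contributed: 13 + 26 + 21 + 29 + 18 + 20 + 30 + 7 + 24 + 8 + 8 = 204.
Each receives 0.26 × 204 = 53.04 from the pooled fund.
Cora keeps 36 − 7 = 29, so Cora's payoff is 29 + 53.04 = 82.04.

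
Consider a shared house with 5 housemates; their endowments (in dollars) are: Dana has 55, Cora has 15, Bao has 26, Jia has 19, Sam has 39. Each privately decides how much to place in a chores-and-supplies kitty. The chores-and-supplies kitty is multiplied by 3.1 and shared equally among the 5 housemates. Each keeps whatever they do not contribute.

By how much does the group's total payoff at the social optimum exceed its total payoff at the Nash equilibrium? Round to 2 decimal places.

323.40 dollars

The private return per contributed unit is 3.1/5 = 0.6200 < 1 for every player regardless of endowment, so the Nash equilibrium is zero contribution and the group total is Σ E_j = 55 + 15 + 26 + 19 + 39 = 154.
Each contributed unit returns 3.100 to the group, so the social optimum is full contribution by everyone: group total = 3.100 × 154 = 477.40.
Efficiency loss = (3.100 − 1) × 154 = 323.40.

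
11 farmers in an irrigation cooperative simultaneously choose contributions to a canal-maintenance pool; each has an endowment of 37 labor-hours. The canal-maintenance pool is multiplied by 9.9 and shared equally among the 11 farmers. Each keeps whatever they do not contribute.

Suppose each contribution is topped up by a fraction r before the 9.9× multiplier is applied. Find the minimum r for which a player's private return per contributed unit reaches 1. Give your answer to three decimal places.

With matching at rate r, one contributed unit becomes (1 + r) in the canal-maintenance pool and returns 9.9 × (1 + r) / 11 to the contributor.
Setting this equal to 1: 1 + r = 11/9.9 = 1.1111.
So the minimum matching rate is r = 1.1111 − 1 = 0.111.

0.111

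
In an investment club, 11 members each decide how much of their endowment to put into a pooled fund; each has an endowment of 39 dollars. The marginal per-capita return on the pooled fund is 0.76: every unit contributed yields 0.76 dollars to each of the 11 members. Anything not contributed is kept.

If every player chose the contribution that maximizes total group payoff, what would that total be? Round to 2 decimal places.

3586.44 dollars

Each contributed unit returns 8.360 to the group as a whole (0.76 to each of 11 players), which exceeds 1, so the social optimum is full contribution: group total = 8.360 × 429 = 3586.44.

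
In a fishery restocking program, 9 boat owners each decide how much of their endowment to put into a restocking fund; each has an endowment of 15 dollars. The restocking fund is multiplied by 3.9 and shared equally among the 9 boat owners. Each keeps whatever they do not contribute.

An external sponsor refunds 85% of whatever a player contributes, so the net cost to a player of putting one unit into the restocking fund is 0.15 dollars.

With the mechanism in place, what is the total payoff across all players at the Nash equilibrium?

641.25 dollars

With the mechanism, a contributed unit returns (3.9/9) / 0.15 = 2.8889 per unit of net cost to the contributor — now above 1 — so contributing fully is weakly dominant for every player.
At the Nash equilibrium everyone contributes 15. Group total payoff = 9 × (15 × 0.85 + 3.9 × 15) = 641.25.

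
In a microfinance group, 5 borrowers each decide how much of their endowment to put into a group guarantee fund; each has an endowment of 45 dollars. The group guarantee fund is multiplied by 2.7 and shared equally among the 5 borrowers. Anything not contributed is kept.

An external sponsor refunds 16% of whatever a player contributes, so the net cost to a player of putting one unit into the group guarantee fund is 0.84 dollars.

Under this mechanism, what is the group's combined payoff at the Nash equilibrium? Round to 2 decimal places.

Even with the mechanism, each unit contributed returns only (2.7/5) / 0.84 = 0.6429 per unit of net cost, so contributing nothing is still dominant.
At the Nash equilibrium no one contributes; group total payoff = 5 × 45 = 225.

225.00 dollars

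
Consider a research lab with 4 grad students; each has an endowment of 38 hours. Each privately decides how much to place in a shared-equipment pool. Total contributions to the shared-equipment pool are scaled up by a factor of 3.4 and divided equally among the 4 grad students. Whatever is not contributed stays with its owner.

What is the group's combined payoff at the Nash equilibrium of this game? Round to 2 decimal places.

Each contributed unit returns 3.4/4 = 0.8500 to its contributor — below 1 — so contributing 0 is dominant for every player. At the Nash equilibrium everyone keeps their 38, and the group total is 4 × 38 = 152.

152.00 hours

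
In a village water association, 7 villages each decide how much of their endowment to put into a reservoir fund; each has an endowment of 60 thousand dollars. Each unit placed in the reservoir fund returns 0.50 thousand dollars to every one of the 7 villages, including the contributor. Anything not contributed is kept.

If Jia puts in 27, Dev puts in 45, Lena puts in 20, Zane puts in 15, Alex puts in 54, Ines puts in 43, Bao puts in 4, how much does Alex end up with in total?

110.00 thousand dollars

Total contributed: 27 + 45 + 20 + 15 + 54 + 43 + 4 = 208.
Each receives 0.50 × 208 = 104.00 from the reservoir fund.
Alex keeps 60 − 54 = 6, so Alex's payoff is 6 + 104.00 = 110.00.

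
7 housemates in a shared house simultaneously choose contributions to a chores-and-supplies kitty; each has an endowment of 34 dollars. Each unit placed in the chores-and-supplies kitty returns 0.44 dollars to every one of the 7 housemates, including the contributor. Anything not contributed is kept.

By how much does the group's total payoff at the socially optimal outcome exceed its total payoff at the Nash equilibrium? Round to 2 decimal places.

The private return per contributed unit is 0.44 < 1, so contributing 0 is dominant for every player. At the Nash equilibrium everyone keeps their 34, and the group total is 7 × 34 = 238.
Each contributed unit returns 3.080 to the group as a whole (0.44 to each of 7 players), which exceeds 1, so the social optimum is full contribution: group total = 3.080 × 238 = 733.04.
Efficiency loss = 733.04 − 238 = 495.04.

495.04 dollars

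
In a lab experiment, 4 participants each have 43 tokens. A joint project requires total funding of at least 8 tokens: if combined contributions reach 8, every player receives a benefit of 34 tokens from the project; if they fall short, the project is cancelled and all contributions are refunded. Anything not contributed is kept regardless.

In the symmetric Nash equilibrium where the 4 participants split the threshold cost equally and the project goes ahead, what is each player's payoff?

75 tokens

Equal share of the threshold: 8/4 = 2.
At this profile no one gains by cutting their contribution: any cut drops the total below 8, the project is cancelled, contributions are refunded, and the deviator ends with 43, which is less than 43 − 2 + 34 = 75. Contributing more than 2 just wastes the excess. So contributing exactly 2 is a best response.
Each player's payoff: 43 − 2 + 34 = 75.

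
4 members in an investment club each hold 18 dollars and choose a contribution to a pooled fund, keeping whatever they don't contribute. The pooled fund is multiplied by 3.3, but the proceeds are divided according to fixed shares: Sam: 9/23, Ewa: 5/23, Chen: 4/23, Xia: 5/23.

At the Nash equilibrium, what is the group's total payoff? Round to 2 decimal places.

113.40 dollars

A player with share s gets back 3.3·s per unit contributed, so full contribution is dominant for anyone with s > 1/3.3 = 0.3030 and zero contribution is dominant for anyone below.
Sam alone (share 9/23) is above the threshold, contributing 18; the remaining 3 contribute 0. Total contributed: 18.
The pooled fund pays out 3.3 × 18 = 59.40 in total (split across the unequal shares, but the aggregate is all that matters for the group sum).
The 3 free-riders keep 18 each, adding 54. Group total = 54 + 59.40 = 113.40.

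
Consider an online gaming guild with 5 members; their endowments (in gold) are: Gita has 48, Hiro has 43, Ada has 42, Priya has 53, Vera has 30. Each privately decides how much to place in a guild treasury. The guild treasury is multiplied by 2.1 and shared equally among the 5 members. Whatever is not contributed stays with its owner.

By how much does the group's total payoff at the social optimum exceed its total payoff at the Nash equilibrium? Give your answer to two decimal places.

The private return per contributed unit is 2.1/5 = 0.4200 < 1 for every player regardless of endowment, so the Nash equilibrium is zero contribution and the group total is Σ E_j = 48 + 43 + 42 + 53 + 30 = 216.
Each contributed unit returns 2.100 to the group, so the social optimum is full contribution by everyone: group total = 2.100 × 216 = 453.60.
Efficiency loss = (2.100 − 1) × 216 = 237.60.

237.60 gold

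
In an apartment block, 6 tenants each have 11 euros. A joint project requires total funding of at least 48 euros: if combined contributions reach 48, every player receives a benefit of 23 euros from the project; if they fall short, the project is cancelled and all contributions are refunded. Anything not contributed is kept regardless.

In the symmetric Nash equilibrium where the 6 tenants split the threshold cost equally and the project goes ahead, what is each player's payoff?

26 euros

Equal share of the threshold: 48/6 = 8.
At this profile no one gains by cutting their contribution: any cut drops the total below 48, the project is cancelled, contributions are refunded, and the deviator ends with 11, which is less than 11 − 8 + 23 = 26. Contributing more than 8 just wastes the excess. So contributing exactly 8 is a best response.
Each player's payoff: 11 − 8 + 23 = 26.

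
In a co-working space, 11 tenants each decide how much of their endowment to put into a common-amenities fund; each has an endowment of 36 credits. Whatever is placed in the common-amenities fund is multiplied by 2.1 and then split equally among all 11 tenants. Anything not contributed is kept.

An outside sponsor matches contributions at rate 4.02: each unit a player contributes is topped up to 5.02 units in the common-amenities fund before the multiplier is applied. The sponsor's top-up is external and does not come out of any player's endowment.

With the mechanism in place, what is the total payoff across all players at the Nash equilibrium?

With the mechanism, a contributed unit returns 2.1 × 5.02 / 11 = 0.9584 per unit of net cost — still below 1 — so contributing 0 remains dominant for every player.
At the Nash equilibrium no one contributes; group total payoff = 11 × 36 = 396.

396.00 credits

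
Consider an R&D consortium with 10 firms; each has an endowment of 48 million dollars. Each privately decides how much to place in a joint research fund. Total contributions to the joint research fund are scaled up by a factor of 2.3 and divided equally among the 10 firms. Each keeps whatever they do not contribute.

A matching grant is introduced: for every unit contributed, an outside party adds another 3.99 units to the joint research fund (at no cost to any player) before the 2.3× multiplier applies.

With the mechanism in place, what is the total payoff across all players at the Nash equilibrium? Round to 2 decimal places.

The effective private return per unit is now 2.3 × 4.99 / 10 = 1.1477 > 1, so every player's dominant strategy flips to full contribution.
At the Nash equilibrium everyone contributes 48. Group total payoff = 2.3 × 4.99 × 480 = 5508.96.

5508.96 million dollars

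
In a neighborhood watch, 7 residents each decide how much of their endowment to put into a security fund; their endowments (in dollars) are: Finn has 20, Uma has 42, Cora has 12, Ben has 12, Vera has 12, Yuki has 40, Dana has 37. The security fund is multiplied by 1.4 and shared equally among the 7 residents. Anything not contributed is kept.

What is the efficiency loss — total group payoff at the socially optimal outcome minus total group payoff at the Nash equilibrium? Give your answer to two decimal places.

The private return per contributed unit is 1.4/7 = 0.2000 < 1 for every player regardless of endowment, so the Nash equilibrium is zero contribution and the group total is Σ E_j = 20 + 42 + 12 + 12 + 12 + 40 + 37 = 175.
Each contributed unit returns 1.400 to the group, so the social optimum is full contribution by everyone: group total = 1.400 × 175 = 245.00.
Efficiency loss = (1.400 − 1) × 175 = 70.00.

70.00 dollars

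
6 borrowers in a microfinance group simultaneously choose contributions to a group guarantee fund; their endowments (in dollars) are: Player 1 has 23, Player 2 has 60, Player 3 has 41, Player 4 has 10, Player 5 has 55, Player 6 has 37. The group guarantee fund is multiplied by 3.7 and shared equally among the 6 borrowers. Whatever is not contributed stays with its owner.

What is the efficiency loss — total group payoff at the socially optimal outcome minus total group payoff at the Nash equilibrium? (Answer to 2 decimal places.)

610.20 dollars

The private return per contributed unit is 3.7/6 = 0.6167 < 1 for every player regardless of endowment, so the Nash equilibrium is zero contribution and the group total is Σ E_j = 23 + 60 + 41 + 10 + 55 + 37 = 226.
Each contributed unit returns 3.700 to the group, so the social optimum is full contribution by everyone: group total = 3.700 × 226 = 836.20.
Efficiency loss = (3.700 − 1) × 226 = 610.20.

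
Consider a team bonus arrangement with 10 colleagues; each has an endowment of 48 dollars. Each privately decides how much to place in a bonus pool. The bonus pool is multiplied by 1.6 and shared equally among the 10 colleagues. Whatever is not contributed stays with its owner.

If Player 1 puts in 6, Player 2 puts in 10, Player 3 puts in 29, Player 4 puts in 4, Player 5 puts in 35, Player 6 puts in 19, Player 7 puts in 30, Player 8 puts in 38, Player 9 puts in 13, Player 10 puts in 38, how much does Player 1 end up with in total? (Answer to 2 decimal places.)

77.52 dollars

Total contributed: 6 + 10 + 29 + 4 + 35 + 19 + 30 + 38 + 13 + 38 = 222.
Each receives 1.6 × 222 / 10 = 35.52 from the bonus pool.
Player 1 keeps 48 − 6 = 42, so Player 1's payoff is 42 + 35.52 = 77.52.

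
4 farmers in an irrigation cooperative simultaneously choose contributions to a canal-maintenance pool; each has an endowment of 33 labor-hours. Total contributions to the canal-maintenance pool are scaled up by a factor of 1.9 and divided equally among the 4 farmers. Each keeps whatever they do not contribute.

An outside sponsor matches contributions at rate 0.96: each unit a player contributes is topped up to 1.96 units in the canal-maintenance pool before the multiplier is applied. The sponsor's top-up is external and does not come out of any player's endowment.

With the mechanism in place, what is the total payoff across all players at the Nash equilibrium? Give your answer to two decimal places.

132.00 labor-hours

Even with the mechanism, each unit contributed returns only 1.9 × 1.96 / 4 = 0.9310 per unit of net cost, so contributing nothing is still dominant.
Everyone keeps their endowment and the group total is 4 × 33 = 132.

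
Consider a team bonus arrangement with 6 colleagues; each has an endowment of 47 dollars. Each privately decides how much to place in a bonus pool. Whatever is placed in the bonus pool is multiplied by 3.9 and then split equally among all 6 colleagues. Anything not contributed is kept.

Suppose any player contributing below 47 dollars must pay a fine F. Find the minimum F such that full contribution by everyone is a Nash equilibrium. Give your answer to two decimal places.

16.45 dollars

Given the others contribute fully, the best deviation is to contribute 0 (any partial contribution still incurs the fine and gives up units whose private return 0.6500 is below 1).
Deviating from 47 to 0 saves 47 dollars but forfeits the deviator's share of the drop in the bonus pool: 3.9/6 × 47 = 30.55.
So the deviation gain is 47 − 30.55 = 16.45, and the fine must be at least 16.45 dollars to wipe it out.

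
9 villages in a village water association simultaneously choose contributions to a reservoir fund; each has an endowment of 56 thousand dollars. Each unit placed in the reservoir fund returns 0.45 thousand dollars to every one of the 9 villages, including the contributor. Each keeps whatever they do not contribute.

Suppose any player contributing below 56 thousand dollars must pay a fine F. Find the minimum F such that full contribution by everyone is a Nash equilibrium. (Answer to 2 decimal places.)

Given the others contribute fully, the best deviation is to contribute 0 (any partial contribution still incurs the fine and gives up units whose private return 0.45 is below 1).
Deviating from 56 to 0 saves 56 thousand dollars but forfeits the deviator's share of the drop in the reservoir fund: 0.45 × 56 = 25.20.
So the deviation gain is 56 − 25.20 = 30.80, and the fine must be at least 30.80 thousand dollars to wipe it out.

30.80 thousand dollars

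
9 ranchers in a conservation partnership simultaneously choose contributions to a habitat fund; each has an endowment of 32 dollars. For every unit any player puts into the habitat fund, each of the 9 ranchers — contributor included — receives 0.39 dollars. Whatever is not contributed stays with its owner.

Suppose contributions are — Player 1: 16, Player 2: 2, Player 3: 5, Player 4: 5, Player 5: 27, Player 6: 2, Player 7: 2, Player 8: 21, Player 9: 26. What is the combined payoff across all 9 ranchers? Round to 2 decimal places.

Total contributed: 16 + 2 + 5 + 5 + 27 + 2 + 2 + 21 + 26 = 106; total kept: 9 × 32 − 106 = 182.
The habitat fund pays out 0.39 × 9 × 106 = 372.06 in aggregate.
Group total = 182 + 372.06 = 554.06.

554.06 dollars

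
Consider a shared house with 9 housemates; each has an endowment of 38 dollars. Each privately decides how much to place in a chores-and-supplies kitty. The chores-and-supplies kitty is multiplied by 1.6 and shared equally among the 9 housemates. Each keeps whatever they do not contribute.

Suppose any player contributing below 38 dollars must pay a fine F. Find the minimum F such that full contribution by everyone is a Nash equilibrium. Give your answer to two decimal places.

Given the others contribute fully, the best deviation is to contribute 0 (any partial contribution still incurs the fine and gives up units whose private return 0.1778 is below 1).
Deviating from 38 to 0 saves 38 dollars but forfeits the deviator's share of the drop in the chores-and-supplies kitty: 1.6/9 × 38 = 6.76.
So the deviation gain is 38 − 6.76 = 31.24, and the fine must be at least 31.24 dollars to wipe it out.

31.24 dollars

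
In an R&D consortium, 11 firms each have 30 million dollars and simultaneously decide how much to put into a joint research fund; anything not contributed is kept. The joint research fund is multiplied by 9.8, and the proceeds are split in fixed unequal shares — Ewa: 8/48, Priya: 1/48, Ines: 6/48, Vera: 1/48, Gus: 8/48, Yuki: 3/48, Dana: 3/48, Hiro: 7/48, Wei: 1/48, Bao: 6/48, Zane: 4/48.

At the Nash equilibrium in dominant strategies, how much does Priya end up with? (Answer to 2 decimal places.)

60.63 million dollars

Each unit j contributes comes back to j as 9.8 × (j's share), so j prefers to contribute only if that share exceeds 1/9.8 = 0.1020; otherwise keeping the unit dominates.
Ewa, Ines, Gus, Hiro and Bao clear that bar, contributing 30 each; the remaining 6 contribute 0. Total contributed: 150.
Priya keeps 30 and receives 9.8 × 150 × 1/48 = 30.63 from the joint research fund, for a payoff of 60.63.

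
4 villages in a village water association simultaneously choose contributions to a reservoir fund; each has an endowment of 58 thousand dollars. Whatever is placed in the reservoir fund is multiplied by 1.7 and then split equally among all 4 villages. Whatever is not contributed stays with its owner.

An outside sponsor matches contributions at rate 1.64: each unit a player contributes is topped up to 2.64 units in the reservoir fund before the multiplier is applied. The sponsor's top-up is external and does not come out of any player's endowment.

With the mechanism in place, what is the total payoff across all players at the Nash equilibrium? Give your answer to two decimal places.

With the mechanism, a contributed unit returns 1.7 × 2.64 / 4 = 1.1220 per unit of net cost to the contributor — now above 1 — so contributing fully is weakly dominant for every player.
So the Nash equilibrium is full contribution by all 4; the group earns 1.7 × 2.64 × 232 = 1041.22.

1041.22 thousand dollars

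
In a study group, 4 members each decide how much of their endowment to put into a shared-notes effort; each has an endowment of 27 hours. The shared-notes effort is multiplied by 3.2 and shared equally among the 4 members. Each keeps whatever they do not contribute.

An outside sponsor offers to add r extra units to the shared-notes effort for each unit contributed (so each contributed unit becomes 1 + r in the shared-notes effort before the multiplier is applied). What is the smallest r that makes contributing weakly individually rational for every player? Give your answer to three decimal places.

With matching at rate r, one contributed unit becomes (1 + r) in the shared-notes effort and returns 3.2 × (1 + r) / 4 to the contributor.
Setting this equal to 1: 1 + r = 4/3.2 = 1.2500.
So the minimum matching rate is r = 1.2500 − 1 = 0.250.

0.250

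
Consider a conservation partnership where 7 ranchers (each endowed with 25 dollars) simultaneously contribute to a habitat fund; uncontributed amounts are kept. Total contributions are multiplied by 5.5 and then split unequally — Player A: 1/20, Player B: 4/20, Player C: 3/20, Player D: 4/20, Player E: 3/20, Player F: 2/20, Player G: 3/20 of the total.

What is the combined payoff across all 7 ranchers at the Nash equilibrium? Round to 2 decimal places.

400.00 dollars

Each unit j contributes comes back to j as 5.5 × (j's share), so j prefers to contribute only if that share exceeds 1/5.5 = 0.1818; otherwise keeping the unit dominates.
The shares above 0.1818 belong to Player B and Player D, contributing 25 each; the remaining 5 contribute 0. Total contributed: 50.
The habitat fund pays out 5.5 × 50 = 275.00 in total (split across the unequal shares, but the aggregate is all that matters for the group sum).
The 5 free-riders keep 25 each, adding 125. Group total = 125 + 275.00 = 400.00.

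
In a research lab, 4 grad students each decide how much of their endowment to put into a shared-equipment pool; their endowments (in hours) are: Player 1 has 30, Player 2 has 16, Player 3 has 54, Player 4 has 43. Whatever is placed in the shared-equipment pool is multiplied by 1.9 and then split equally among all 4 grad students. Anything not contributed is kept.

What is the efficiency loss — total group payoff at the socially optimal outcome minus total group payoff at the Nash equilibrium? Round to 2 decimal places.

The private return per contributed unit is 1.9/4 = 0.4750 < 1 for every player regardless of endowment, so the Nash equilibrium is zero contribution and the group total is Σ E_j = 30 + 16 + 54 + 43 = 143.
Each contributed unit returns 1.900 to the group, so the social optimum is full contribution by everyone: group total = 1.900 × 143 = 271.70.
Efficiency loss = (1.900 − 1) × 143 = 128.70.

128.70 hours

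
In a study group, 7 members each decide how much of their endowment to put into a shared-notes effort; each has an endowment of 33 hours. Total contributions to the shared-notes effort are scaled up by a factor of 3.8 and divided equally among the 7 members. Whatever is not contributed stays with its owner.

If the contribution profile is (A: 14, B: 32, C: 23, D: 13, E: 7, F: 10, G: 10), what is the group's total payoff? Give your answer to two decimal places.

Total contributed: 14 + 32 + 23 + 13 + 7 + 10 + 10 = 109; total kept: 7 × 33 − 109 = 122.
The shared-notes effort pays out 3.8 × 109 = 414.20 in aggregate.
Group total = 122 + 414.20 = 536.20.

536.20 hours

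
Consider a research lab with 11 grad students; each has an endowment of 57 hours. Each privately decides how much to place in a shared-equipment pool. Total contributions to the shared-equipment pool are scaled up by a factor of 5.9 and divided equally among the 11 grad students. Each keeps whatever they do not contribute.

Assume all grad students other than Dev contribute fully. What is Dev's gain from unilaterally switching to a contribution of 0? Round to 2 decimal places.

Switching from a contribution of 57 to 0 lets Dev keep an extra 57 hours, but lowers the shared-equipment pool by 57, which costs Dev their own share of that drop: 5.9/11 × 57 = 30.57.
Net gain = 57 − 30.57 = 26.43. The private return per contributed unit (0.5364) is below 1, so free-riding is indeed the best response regardless of what the others do.

26.43 hours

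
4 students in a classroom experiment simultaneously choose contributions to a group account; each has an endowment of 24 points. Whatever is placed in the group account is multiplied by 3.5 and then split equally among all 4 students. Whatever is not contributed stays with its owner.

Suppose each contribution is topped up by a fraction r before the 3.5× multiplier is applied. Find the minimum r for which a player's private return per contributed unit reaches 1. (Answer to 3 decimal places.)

0.143

With matching at rate r, one contributed unit becomes (1 + r) in the group account and returns 3.5 × (1 + r) / 4 to the contributor.
Setting this equal to 1: 1 + r = 4/3.5 = 1.1429.
So the minimum matching rate is r = 1.1429 − 1 = 0.143.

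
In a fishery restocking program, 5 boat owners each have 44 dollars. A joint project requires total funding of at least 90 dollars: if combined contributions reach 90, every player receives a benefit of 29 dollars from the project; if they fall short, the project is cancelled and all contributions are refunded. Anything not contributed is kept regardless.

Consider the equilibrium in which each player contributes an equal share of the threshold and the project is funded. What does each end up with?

55 dollars

Equal share of the threshold: 90/5 = 18.
At this profile no one gains by cutting their contribution: any cut drops the total below 90, the project is cancelled, contributions are refunded, and the deviator ends with 44, which is less than 44 − 18 + 29 = 55. Contributing more than 18 just wastes the excess. So contributing exactly 18 is a best response.
Each player's payoff: 44 − 18 + 29 = 55.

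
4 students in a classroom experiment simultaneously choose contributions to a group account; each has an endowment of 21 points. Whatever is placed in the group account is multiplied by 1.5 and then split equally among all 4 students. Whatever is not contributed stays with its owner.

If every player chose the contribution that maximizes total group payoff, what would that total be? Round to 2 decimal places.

126.00 points

Each contributed unit returns 1.500 to the group as a whole (0.3750 to each of 4 players), which exceeds 1, so the social optimum is full contribution: group total = 1.500 × 84 = 126.00.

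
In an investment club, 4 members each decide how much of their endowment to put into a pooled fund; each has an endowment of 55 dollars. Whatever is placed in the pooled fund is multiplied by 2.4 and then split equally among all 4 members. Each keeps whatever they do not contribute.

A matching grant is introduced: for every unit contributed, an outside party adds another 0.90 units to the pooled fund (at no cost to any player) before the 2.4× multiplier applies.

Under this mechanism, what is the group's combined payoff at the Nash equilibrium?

With the mechanism, a contributed unit returns 2.4 × 1.90 / 4 = 1.1400 per unit of net cost to the contributor — now above 1 — so contributing fully is weakly dominant for every player.
So the Nash equilibrium is full contribution by all 4; the group earns 2.4 × 1.90 × 220 = 1003.20.

1003.20 dollars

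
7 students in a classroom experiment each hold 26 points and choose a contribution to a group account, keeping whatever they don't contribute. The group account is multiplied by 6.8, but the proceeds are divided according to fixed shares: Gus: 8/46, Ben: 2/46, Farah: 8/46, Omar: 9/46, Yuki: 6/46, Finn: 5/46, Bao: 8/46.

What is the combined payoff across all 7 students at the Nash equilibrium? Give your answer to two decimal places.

Each unit j contributes comes back to j as 6.8 × (j's share), so j prefers to contribute only if that share exceeds 1/6.8 = 0.1471; otherwise keeping the unit dominates.
Gus, Farah, Omar and Bao clear that bar, contributing 26 each; the remaining 3 contribute 0. Total contributed: 104.
The group account pays out 6.8 × 104 = 707.20 in total (split across the unequal shares, but the aggregate is all that matters for the group sum).
The 3 free-riders keep 26 each, adding 78. Group total = 78 + 707.20 = 785.20.

785.20 points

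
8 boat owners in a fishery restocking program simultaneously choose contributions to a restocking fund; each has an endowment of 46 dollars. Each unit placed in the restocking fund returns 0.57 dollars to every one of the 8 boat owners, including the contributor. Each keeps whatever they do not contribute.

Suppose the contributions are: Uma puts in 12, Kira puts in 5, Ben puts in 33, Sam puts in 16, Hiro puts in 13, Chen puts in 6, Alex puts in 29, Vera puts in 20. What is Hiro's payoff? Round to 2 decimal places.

109.38 dollars

Total contributed: 12 + 5 + 33 + 16 + 13 + 6 + 29 + 20 = 134.
Each receives 0.57 × 134 = 76.38 from the restocking fund.
Hiro keeps 46 − 13 = 33, so Hiro's payoff is 33 + 76.38 = 109.38.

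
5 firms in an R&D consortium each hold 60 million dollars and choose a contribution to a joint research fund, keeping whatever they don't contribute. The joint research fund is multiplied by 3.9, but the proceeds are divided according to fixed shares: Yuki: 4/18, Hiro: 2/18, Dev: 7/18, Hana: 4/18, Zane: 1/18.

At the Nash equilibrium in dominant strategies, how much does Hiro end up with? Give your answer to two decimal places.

86.00 million dollars

For player j, contributing a unit is worthwhile iff 3.9 × (j's share) ≥ 1, i.e. iff j's share is at least 0.2564.
The only share above 0.2564 is Dev's 7/18, contributing 60; the remaining 4 contribute 0. Total contributed: 60.
Hiro keeps 60 and receives 3.9 × 60 × 2/18 = 26.00 from the joint research fund, for a payoff of 86.00.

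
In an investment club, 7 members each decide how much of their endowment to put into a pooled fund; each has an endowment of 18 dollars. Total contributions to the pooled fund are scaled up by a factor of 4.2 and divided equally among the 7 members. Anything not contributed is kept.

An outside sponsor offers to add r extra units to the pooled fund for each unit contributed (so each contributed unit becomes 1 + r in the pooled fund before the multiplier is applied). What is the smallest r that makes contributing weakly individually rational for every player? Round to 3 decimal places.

With matching at rate r, one contributed unit becomes (1 + r) in the pooled fund and returns 4.2 × (1 + r) / 7 to the contributor.
Setting this equal to 1: 1 + r = 7/4.2 = 1.6667.
So the minimum matching rate is r = 1.6667 − 1 = 0.667.

0.667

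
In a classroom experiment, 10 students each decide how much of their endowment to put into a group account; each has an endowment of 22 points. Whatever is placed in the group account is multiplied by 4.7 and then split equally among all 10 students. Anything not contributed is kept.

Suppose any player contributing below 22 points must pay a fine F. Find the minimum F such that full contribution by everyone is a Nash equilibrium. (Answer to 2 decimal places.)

11.66 points

Given the others contribute fully, the best deviation is to contribute 0 (any partial contribution still incurs the fine and gives up units whose private return 0.4700 is below 1).
Deviating from 22 to 0 saves 22 points but forfeits the deviator's share of the drop in the group account: 4.7/10 × 22 = 10.34.
So the deviation gain is 22 − 10.34 = 11.66, and the fine must be at least 11.66 points to wipe it out.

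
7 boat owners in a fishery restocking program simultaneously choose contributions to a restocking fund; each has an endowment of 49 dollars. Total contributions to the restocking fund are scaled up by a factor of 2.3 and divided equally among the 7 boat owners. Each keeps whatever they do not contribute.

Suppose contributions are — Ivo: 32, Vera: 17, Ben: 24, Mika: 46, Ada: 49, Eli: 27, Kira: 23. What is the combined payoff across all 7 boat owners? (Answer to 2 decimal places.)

Total contributed: 32 + 17 + 24 + 46 + 49 + 27 + 23 = 218; total kept: 7 × 49 − 218 = 125.
The restocking fund pays out 2.3 × 218 = 501.40 in aggregate.
Group total = 125 + 501.40 = 626.40.

626.40 dollars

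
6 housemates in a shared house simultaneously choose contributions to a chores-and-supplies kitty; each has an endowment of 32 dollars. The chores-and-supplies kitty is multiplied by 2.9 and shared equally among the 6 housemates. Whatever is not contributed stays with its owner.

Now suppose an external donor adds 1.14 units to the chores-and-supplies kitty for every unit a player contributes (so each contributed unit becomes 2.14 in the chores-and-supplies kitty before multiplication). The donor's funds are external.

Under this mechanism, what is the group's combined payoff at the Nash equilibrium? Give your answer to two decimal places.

1191.55 dollars

The effective private return per unit is now 2.9 × 2.14 / 6 = 1.0343 > 1, so every player's dominant strategy flips to full contribution.
At the Nash equilibrium everyone contributes 32. Group total payoff = 2.9 × 2.14 × 192 = 1191.55.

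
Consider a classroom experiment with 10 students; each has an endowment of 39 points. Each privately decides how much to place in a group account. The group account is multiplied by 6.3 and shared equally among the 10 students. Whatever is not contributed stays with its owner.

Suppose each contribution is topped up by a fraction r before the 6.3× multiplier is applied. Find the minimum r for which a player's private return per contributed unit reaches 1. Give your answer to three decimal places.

0.587

With matching at rate r, one contributed unit becomes (1 + r) in the group account and returns 6.3 × (1 + r) / 10 to the contributor.
Setting this equal to 1: 1 + r = 10/6.3 = 1.5873.
So the minimum matching rate is r = 1.5873 − 1 = 0.587.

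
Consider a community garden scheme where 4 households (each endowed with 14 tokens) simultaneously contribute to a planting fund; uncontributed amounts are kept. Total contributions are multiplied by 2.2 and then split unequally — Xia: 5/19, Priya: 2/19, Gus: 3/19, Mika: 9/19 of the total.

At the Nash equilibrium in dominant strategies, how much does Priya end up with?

17.24 tokens

A player with share s gets back 2.2·s per unit contributed, so full contribution is dominant for anyone with s > 1/2.2 = 0.4545 and zero contribution is dominant for anyone below.
Only Mika (9/19) clears that bar, contributing 14; the remaining 3 contribute 0. Total contributed: 14.
Priya keeps 14 and receives 2.2 × 14 × 2/19 = 3.24 from the planting fund, for a payoff of 17.24.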